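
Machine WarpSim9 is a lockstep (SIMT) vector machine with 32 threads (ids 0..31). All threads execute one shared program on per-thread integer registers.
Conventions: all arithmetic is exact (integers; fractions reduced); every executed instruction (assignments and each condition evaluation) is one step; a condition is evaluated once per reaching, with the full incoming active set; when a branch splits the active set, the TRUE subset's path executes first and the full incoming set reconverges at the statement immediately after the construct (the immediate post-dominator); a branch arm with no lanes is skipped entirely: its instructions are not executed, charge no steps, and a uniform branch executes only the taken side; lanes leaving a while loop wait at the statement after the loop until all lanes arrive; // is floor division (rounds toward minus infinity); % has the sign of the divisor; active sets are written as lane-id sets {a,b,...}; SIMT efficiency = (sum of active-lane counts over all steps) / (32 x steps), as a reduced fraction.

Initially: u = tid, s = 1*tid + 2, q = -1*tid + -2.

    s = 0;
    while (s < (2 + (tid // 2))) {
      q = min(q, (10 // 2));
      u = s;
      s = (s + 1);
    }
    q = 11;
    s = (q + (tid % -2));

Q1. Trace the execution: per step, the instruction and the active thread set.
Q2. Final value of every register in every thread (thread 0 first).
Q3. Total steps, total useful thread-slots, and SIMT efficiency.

step 0: s <- 0                       {0,1,2,3,4,5,6,7,8,9,10,11,12,13,14,15,16,17,18,19,20,21,22,23,24,25,26,27,28,29,30,31}
step 1: eval (s < (2 + (tid // 2)))  {0,1,2,3,4,5,6,7,8,9,10,11,12,13,14,15,16,17,18,19,20,21,22,23,24,25,26,27,28,29,30,31}
step 2: q <- min(q, (10 // 2))       {0,1,2,3,4,5,6,7,8,9,10,11,12,13,14,15,16,17,18,19,20,21,22,23,24,25,26,27,28,29,30,31}
step 3: u <- s                       {0,1,2,3,4,5,6,7,8,9,10,11,12,13,14,15,16,17,18,19,20,21,22,23,24,25,26,27,28,29,30,31}
step 4: s <- (s + 1)                 {0,1,2,3,4,5,6,7,8,9,10,11,12,13,14,15,16,17,18,19,20,21,22,23,24,25,26,27,28,29,30,31}
step 5: eval (s < (2 + (tid // 2)))  {0,1,2,3,4,5,6,7,8,9,10,11,12,13,14,15,16,17,18,19,20,21,22,23,24,25,26,27,28,29,30,31}
step 6: q <- min(q, (10 // 2))       {0,1,2,3,4,5,6,7,8,9,10,11,12,13,14,15,16,17,18,19,20,21,22,23,24,25,26,27,28,29,30,31}
step 7: u <- s                       {0,1,2,3,4,5,6,7,8,9,10,11,12,13,14,15,16,17,18,19,20,21,22,23,24,25,26,27,28,29,30,31}
step 8: s <- (s + 1)                 {0,1,2,3,4,5,6,7,8,9,10,11,12,13,14,15,16,17,18,19,20,21,22,23,24,25,26,27,28,29,30,31}
step 9: eval (s < (2 + (tid // 2)))  {0,1,2,3,4,5,6,7,8,9,10,11,12,13,14,15,16,17,18,19,20,21,22,23,24,25,26,27,28,29,30,31}
step 10: q <- min(q, (10 // 2))       {2,3,4,5,6,7,8,9,10,11,12,13,14,15,16,17,18,19,20,21,22,23,24,25,26,27,28,29,30,31}
step 11: u <- s                       {2,3,4,5,6,7,8,9,10,11,12,13,14,15,16,17,18,19,20,21,22,23,24,25,26,27,28,29,30,31}
step 12: s <- (s + 1)                 {2,3,4,5,6,7,8,9,10,11,12,13,14,15,16,17,18,19,20,21,22,23,24,25,26,27,28,29,30,31}
step 13: eval (s < (2 + (tid // 2)))  {2,3,4,5,6,7,8,9,10,11,12,13,14,15,16,17,18,19,20,21,22,23,24,25,26,27,28,29,30,31}
step 14: q <- min(q, (10 // 2))       {4,5,6,7,8,9,10,11,12,13,14,15,16,17,18,19,20,21,22,23,24,25,26,27,28,29,30,31}
step 15: u <- s                       {4,5,6,7,8,9,10,11,12,13,14,15,16,17,18,19,20,21,22,23,24,25,26,27,28,29,30,31}
step 16: s <- (s + 1)                 {4,5,6,7,8,9,10,11,12,13,14,15,16,17,18,19,20,21,22,23,24,25,26,27,28,29,30,31}
step 17: eval (s < (2 + (tid // 2)))  {4,5,6,7,8,9,10,11,12,13,14,15,16,17,18,19,20,21,22,23,24,25,26,27,28,29,30,31}
step 18: q <- min(q, (10 // 2))       {6,7,8,9,10,11,12,13,14,15,16,17,18,19,20,21,22,23,24,25,26,27,28,29,30,31}
step 19: u <- s                       {6,7,8,9,10,11,12,13,14,15,16,17,18,19,20,21,22,23,24,25,26,27,28,29,30,31}
step 20: s <- (s + 1)                 {6,7,8,9,10,11,12,13,14,15,16,17,18,19,20,21,22,23,24,25,26,27,28,29,30,31}
step 21: eval (s < (2 + (tid // 2)))  {6,7,8,9,10,11,12,13,14,15,16,17,18,19,20,21,22,23,24,25,26,27,28,29,30,31}
step 22: q <- min(q, (10 // 2))       {8,9,10,11,12,13,14,15,16,17,18,19,20,21,22,23,24,25,26,27,28,29,30,31}
step 23: u <- s                       {8,9,10,11,12,13,14,15,16,17,18,19,20,21,22,23,24,25,26,27,28,29,30,31}
step 24: s <- (s + 1)                 {8,9,10,11,12,13,14,15,16,17,18,19,20,21,22,23,24,25,26,27,28,29,30,31}
step 25: eval (s < (2 + (tid // 2)))  {8,9,10,11,12,13,14,15,16,17,18,19,20,21,22,23,24,25,26,27,28,29,30,31}
step 26: q <- min(q, (10 // 2))       {10,11,12,13,14,15,16,17,18,19,20,21,22,23,24,25,26,27,28,29,30,31}
step 27: u <- s                       {10,11,12,13,14,15,16,17,18,19,20,21,22,23,24,25,26,27,28,29,30,31}
step 28: s <- (s + 1)                 {10,11,12,13,14,15,16,17,18,19,20,21,22,23,24,25,26,27,28,29,30,31}
step 29: eval (s < (2 + (tid // 2)))  {10,11,12,13,14,15,16,17,18,19,20,21,22,23,24,25,26,27,28,29,30,31}
step 30: q <- min(q, (10 // 2))       {12,13,14,15,16,17,18,19,20,21,22,23,24,25,26,27,28,29,30,31}
step 31: u <- s                       {12,13,14,15,16,17,18,19,20,21,22,23,24,25,26,27,28,29,30,31}
step 32: s <- (s + 1)                 {12,13,14,15,16,17,18,19,20,21,22,23,24,25,26,27,28,29,30,31}
step 33: eval (s < (2 + (tid // 2)))  {12,13,14,15,16,17,18,19,20,21,22,23,24,25,26,27,28,29,30,31}
step 34: q <- min(q, (10 // 2))       {14,15,16,17,18,19,20,21,22,23,24,25,26,27,28,29,30,31}
step 35: u <- s                       {14,15,16,17,18,19,20,21,22,23,24,25,26,27,28,29,30,31}
step 36: s <- (s + 1)                 {14,15,16,17,18,19,20,21,22,23,24,25,26,27,28,29,30,31}
step 37: eval (s < (2 + (tid // 2)))  {14,15,16,17,18,19,20,21,22,23,24,25,26,27,28,29,30,31}
step 38: q <- min(q, (10 // 2))       {16,17,18,19,20,21,22,23,24,25,26,27,28,29,30,31}
step 39: u <- s                       {16,17,18,19,20,21,22,23,24,25,26,27,28,29,30,31}
step 40: s <- (s + 1)                 {16,17,18,19,20,21,22,23,24,25,26,27,28,29,30,31}
step 41: eval (s < (2 + (tid // 2)))  {16,17,18,19,20,21,22,23,24,25,26,27,28,29,30,31}
step 42: q <- min(q, (10 // 2))       {18,19,20,21,22,23,24,25,26,27,28,29,30,31}
step 43: u <- s                       {18,19,20,21,22,23,24,25,26,27,28,29,30,31}
step 44: s <- (s + 1)                 {18,19,20,21,22,23,24,25,26,27,28,29,30,31}
step 45: eval (s < (2 + (tid // 2)))  {18,19,20,21,22,23,24,25,26,27,28,29,30,31}
step 46: q <- min(q, (10 // 2))       {20,21,22,23,24,25,26,27,28,29,30,31}
step 47: u <- s                       {20,21,22,23,24,25,26,27,28,29,30,31}
step 48: s <- (s + 1)                 {20,21,22,23,24,25,26,27,28,29,30,31}
step 49: eval (s < (2 + (tid // 2)))  {20,21,22,23,24,25,26,27,28,29,30,31}
step 50: q <- min(q, (10 // 2))       {22,23,24,25,26,27,28,29,30,31}
step 51: u <- s                       {22,23,24,25,26,27,28,29,30,31}
step 52: s <- (s + 1)                 {22,23,24,25,26,27,28,29,30,31}
step 53: eval (s < (2 + (tid // 2)))  {22,23,24,25,26,27,28,29,30,31}
step 54: q <- min(q, (10 // 2))       {24,25,26,27,28,29,30,31}
step 55: u <- s                       {24,25,26,27,28,29,30,31}
step 56: s <- (s + 1)                 {24,25,26,27,28,29,30,31}
step 57: eval (s < (2 + (tid // 2)))  {24,25,26,27,28,29,30,31}
step 58: q <- min(q, (10 // 2))       {26,27,28,29,30,31}
step 59: u <- s                       {26,27,28,29,30,31}
step 60: s <- (s + 1)                 {26,27,28,29,30,31}
step 61: eval (s < (2 + (tid // 2)))  {26,27,28,29,30,31}
step 62: q <- min(q, (10 // 2))       {28,29,30,31}
step 63: u <- s                       {28,29,30,31}
step 64: s <- (s + 1)                 {28,29,30,31}
step 65: eval (s < (2 + (tid // 2)))  {28,29,30,31}
step 66: q <- min(q, (10 // 2))       {30,31}
step 67: u <- s                       {30,31}
step 68: s <- (s + 1)                 {30,31}
step 69: eval (s < (2 + (tid // 2)))  {30,31}
step 70: q <- 11                      {0,1,2,3,4,5,6,7,8,9,10,11,12,13,14,15,16,17,18,19,20,21,22,23,24,25,26,27,28,29,30,31}
step 71: s <- (q + (tid % -2))        {0,1,2,3,4,5,6,7,8,9,10,11,12,13,14,15,16,17,18,19,20,21,22,23,24,25,26,27,28,29,30,31}

Answer: 72 steps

u: 1,1,2,2,3,3,4,4,5,5,6,6,7,7,8,8,9,9,10,10,11,11,12,12,13,13,14,14,15,15,16,16
s: 11,10,11,10,11,10,11,10,11,10,11,10,11,10,11,10,11,10,11,10,11,10,11,10,11,10,11,10,11,10,11,10
q: 11,11,11,11,11,11,11,11,11,11,11,11,11,11,11,11,11,11,11,11,11,11,11,11,11,11,11,11,11,11,11,11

steps = 72; useful = 1344; efficiency = 1344/2304 = 7/12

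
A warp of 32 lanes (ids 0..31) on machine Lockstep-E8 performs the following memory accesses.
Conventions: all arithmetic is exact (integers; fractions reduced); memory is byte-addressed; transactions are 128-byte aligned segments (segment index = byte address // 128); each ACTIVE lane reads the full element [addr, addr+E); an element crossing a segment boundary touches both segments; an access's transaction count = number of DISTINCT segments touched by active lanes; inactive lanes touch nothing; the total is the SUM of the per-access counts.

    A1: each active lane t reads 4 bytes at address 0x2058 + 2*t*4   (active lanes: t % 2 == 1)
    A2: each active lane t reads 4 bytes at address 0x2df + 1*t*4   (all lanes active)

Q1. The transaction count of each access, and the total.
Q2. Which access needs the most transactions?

A1: 3 transactions
A2: 2 transactions

Answer: 3,2; total 5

Answer: A1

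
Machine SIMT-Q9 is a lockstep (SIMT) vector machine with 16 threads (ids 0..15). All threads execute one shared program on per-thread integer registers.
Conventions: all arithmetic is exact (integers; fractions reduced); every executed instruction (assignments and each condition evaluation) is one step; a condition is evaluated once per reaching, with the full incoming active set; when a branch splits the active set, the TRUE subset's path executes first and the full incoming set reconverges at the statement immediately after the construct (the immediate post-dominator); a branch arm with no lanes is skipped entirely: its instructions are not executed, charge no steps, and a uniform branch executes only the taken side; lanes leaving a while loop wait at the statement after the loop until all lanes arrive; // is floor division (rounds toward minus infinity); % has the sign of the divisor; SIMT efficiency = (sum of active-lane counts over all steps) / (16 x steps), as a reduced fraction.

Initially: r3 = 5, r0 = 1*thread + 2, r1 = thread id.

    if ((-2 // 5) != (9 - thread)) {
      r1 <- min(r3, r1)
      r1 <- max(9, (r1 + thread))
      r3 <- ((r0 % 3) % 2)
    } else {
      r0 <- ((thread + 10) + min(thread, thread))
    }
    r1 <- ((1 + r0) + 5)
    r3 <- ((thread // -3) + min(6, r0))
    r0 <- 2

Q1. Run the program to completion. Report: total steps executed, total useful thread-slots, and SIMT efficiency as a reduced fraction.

Answer: 8 steps, 110 useful, 55/64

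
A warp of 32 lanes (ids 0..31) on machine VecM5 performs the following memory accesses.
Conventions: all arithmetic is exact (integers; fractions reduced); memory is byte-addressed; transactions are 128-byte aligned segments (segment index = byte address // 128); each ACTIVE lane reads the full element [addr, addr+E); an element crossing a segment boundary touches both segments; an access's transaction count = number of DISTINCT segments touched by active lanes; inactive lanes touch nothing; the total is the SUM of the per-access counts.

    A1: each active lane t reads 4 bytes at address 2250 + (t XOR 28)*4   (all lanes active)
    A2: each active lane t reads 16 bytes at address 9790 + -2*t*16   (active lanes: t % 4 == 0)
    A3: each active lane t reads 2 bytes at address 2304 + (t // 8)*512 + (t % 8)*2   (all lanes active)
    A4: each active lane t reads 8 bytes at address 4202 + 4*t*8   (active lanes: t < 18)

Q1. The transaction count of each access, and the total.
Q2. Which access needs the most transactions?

A1: 2 transactions
A2: 8 transactions
A3: 4 transactions
A4: 6 transactions

Answer: 2,8,4,6; total 20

Answer: A2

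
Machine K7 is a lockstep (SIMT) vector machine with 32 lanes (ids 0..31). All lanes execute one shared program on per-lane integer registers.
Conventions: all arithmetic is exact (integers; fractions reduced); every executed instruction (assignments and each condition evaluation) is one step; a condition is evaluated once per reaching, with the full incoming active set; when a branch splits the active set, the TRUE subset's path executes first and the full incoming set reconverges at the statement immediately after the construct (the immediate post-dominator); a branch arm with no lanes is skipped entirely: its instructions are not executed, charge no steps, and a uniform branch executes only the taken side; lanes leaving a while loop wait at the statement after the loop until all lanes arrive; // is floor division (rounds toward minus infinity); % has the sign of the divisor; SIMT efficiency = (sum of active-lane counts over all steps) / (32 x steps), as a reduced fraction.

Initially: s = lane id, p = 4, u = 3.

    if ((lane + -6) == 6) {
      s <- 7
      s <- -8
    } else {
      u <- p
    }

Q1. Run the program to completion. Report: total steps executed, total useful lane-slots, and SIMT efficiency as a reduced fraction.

Answer: 4 steps, 65 useful, 65/128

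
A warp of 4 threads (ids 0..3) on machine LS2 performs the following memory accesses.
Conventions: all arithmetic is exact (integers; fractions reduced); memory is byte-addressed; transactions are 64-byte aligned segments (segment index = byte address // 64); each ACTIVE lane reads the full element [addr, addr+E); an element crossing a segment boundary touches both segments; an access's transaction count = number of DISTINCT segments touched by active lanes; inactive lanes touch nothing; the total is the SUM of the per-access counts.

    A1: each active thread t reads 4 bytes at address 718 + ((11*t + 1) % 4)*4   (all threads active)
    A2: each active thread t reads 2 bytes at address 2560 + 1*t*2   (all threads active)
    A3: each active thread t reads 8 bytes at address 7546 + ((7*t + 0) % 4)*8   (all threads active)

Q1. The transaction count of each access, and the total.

A1: 1 transaction
A2: 1 transaction
A3: 2 transactions

Answer: 1,1,2; total 4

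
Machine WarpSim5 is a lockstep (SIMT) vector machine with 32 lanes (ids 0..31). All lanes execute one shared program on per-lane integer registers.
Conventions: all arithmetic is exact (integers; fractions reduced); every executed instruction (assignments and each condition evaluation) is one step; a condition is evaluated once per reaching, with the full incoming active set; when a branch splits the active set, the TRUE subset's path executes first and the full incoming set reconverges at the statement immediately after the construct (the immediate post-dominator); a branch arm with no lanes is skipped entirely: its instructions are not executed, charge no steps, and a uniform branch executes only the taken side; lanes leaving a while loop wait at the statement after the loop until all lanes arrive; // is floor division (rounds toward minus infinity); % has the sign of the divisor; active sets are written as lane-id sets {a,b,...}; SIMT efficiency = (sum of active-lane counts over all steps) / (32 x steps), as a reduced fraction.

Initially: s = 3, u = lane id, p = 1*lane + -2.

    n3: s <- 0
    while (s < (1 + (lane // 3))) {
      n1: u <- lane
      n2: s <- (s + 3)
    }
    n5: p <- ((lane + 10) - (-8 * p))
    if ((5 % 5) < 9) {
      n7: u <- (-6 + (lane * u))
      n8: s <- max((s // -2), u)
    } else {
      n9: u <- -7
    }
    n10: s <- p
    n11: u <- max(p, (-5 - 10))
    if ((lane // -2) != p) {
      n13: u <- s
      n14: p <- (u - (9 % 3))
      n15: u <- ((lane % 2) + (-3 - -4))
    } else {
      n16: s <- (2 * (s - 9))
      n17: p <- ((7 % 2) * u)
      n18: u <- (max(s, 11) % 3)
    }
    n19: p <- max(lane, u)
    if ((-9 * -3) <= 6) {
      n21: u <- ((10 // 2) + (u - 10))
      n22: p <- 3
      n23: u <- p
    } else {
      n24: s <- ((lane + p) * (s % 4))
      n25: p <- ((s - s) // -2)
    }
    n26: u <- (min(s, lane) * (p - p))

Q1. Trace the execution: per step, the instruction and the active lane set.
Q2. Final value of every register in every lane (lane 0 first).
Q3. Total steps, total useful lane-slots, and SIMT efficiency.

step 0: s <- 0                       {0,1,2,3,4,5,6,7,8,9,10,11,12,13,14,15,16,17,18,19,20,21,22,23,24,25,26,27,28,29,30,31}
step 1: eval (s < (1 + (lane // 3))) {0,1,2,3,4,5,6,7,8,9,10,11,12,13,14,15,16,17,18,19,20,21,22,23,24,25,26,27,28,29,30,31}
step 2: u <- lane                    {0,1,2,3,4,5,6,7,8,9,10,11,12,13,14,15,16,17,18,19,20,21,22,23,24,25,26,27,28,29,30,31}
step 3: s <- (s + 3)                 {0,1,2,3,4,5,6,7,8,9,10,11,12,13,14,15,16,17,18,19,20,21,22,23,24,25,26,27,28,29,30,31}
step 4: eval (s < (1 + (lane // 3))) {0,1,2,3,4,5,6,7,8,9,10,11,12,13,14,15,16,17,18,19,20,21,22,23,24,25,26,27,28,29,30,31}
step 5: u <- lane                    {9,10,11,12,13,14,15,16,17,18,19,20,21,22,23,24,25,26,27,28,29,30,31}
step 6: s <- (s + 3)                 {9,10,11,12,13,14,15,16,17,18,19,20,21,22,23,24,25,26,27,28,29,30,31}
step 7: eval (s < (1 + (lane // 3))) {9,10,11,12,13,14,15,16,17,18,19,20,21,22,23,24,25,26,27,28,29,30,31}
step 8: u <- lane                    {18,19,20,21,22,23,24,25,26,27,28,29,30,31}
step 9: s <- (s + 3)                 {18,19,20,21,22,23,24,25,26,27,28,29,30,31}
step 10: eval (s < (1 + (lane // 3))) {18,19,20,21,22,23,24,25,26,27,28,29,30,31}
step 11: u <- lane                    {27,28,29,30,31}
step 12: s <- (s + 3)                 {27,28,29,30,31}
step 13: eval (s < (1 + (lane // 3))) {27,28,29,30,31}
step 14: p <- ((lane + 10) - (-8 * p)) {0,1,2,3,4,5,6,7,8,9,10,11,12,13,14,15,16,17,18,19,20,21,22,23,24,25,26,27,28,29,30,31}
step 15: eval ((5 % 5) < 9)           {0,1,2,3,4,5,6,7,8,9,10,11,12,13,14,15,16,17,18,19,20,21,22,23,24,25,26,27,28,29,30,31}
step 16: u <- (-6 + (lane * u))       {0,1,2,3,4,5,6,7,8,9,10,11,12,13,14,15,16,17,18,19,20,21,22,23,24,25,26,27,28,29,30,31}
step 17: s <- max((s // -2), u)       {0,1,2,3,4,5,6,7,8,9,10,11,12,13,14,15,16,17,18,19,20,21,22,23,24,25,26,27,28,29,30,31}
step 18: s <- p                       {0,1,2,3,4,5,6,7,8,9,10,11,12,13,14,15,16,17,18,19,20,21,22,23,24,25,26,27,28,29,30,31}
step 19: u <- max(p, (-5 - 10))       {0,1,2,3,4,5,6,7,8,9,10,11,12,13,14,15,16,17,18,19,20,21,22,23,24,25,26,27,28,29,30,31}
step 20: eval ((lane // -2) != p)     {0,1,2,3,4,5,6,7,8,9,10,11,12,13,14,15,16,17,18,19,20,21,22,23,24,25,26,27,28,29,30,31}
step 21: u <- s                       {0,1,2,3,4,5,6,7,8,9,10,11,12,13,14,15,16,17,18,19,20,21,22,23,24,25,26,27,28,29,30,31}
step 22: p <- (u - (9 % 3))           {0,1,2,3,4,5,6,7,8,9,10,11,12,13,14,15,16,17,18,19,20,21,22,23,24,25,26,27,28,29,30,31}
step 23: u <- ((lane % 2) + (-3 - -4)) {0,1,2,3,4,5,6,7,8,9,10,11,12,13,14,15,16,17,18,19,20,21,22,23,24,25,26,27,28,29,30,31}
step 24: p <- max(lane, u)            {0,1,2,3,4,5,6,7,8,9,10,11,12,13,14,15,16,17,18,19,20,21,22,23,24,25,26,27,28,29,30,31}
step 25: eval ((-9 * -3) <= 6)        {0,1,2,3,4,5,6,7,8,9,10,11,12,13,14,15,16,17,18,19,20,21,22,23,24,25,26,27,28,29,30,31}
step 26: s <- ((lane + p) * (s % 4))  {0,1,2,3,4,5,6,7,8,9,10,11,12,13,14,15,16,17,18,19,20,21,22,23,24,25,26,27,28,29,30,31}
step 27: p <- ((s - s) // -2)         {0,1,2,3,4,5,6,7,8,9,10,11,12,13,14,15,16,17,18,19,20,21,22,23,24,25,26,27,28,29,30,31}
step 28: u <- (min(s, lane) * (p - p)) {0,1,2,3,4,5,6,7,8,9,10,11,12,13,14,15,16,17,18,19,20,21,22,23,24,25,26,27,28,29,30,31}

Answer: 29 steps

s: 2,9,0,6,16,30,0,14,32,54,0,22,48,78,0,30,64,102,0,38,80,126,0,46,96,150,0,54,112,174,0,62
u: 0,0,0,0,0,0,0,0,0,0,0,0,0,0,0,0,0,0,0,0,0,0,0,0,0,0,0,0,0,0,0,0
p: 0,0,0,0,0,0,0,0,0,0,0,0,0,0,0,0,0,0,0,0,0,0,0,0,0,0,0,0,0,0,0,0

steps = 29; useful = 766; efficiency = 766/928 = 383/464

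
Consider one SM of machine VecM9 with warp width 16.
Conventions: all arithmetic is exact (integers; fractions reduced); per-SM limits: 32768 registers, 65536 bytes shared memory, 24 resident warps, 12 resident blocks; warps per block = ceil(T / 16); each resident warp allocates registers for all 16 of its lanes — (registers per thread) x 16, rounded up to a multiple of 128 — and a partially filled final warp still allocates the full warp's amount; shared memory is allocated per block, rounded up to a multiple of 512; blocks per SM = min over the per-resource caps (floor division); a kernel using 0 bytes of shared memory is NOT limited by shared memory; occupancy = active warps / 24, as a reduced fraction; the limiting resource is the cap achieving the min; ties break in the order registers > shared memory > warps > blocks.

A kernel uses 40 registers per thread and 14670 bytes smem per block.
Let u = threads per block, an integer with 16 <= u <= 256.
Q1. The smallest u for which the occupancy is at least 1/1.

Answer: u = 81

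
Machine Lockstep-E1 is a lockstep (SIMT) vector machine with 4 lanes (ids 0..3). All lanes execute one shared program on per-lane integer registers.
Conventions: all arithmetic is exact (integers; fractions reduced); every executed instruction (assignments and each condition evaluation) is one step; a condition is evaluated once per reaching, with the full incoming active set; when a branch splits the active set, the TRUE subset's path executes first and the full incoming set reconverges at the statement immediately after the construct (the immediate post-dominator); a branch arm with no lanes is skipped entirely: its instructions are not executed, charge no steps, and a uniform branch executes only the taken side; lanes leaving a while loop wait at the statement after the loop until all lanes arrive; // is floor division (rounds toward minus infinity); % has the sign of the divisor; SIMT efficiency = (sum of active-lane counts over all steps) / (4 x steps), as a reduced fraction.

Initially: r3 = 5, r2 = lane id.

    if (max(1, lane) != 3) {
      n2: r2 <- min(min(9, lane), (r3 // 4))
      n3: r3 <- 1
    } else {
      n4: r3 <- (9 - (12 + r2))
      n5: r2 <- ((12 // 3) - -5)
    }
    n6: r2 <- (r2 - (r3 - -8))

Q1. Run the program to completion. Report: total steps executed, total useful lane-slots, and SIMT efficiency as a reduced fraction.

Answer: 6 steps, 16 useful, 2/3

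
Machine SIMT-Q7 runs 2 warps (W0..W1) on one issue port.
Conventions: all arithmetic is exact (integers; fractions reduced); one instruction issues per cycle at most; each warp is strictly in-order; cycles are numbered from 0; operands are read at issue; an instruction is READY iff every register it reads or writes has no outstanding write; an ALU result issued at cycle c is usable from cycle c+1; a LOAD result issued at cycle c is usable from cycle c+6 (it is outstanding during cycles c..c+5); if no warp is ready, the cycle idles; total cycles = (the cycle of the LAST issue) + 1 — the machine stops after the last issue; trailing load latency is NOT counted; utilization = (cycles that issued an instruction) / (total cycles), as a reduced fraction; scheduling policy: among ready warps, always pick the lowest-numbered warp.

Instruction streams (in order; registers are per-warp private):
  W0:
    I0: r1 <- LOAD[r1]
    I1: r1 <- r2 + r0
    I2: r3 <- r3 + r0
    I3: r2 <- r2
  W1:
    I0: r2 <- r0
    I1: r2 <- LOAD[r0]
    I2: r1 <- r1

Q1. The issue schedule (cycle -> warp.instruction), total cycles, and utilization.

cycle 0: W0.I0
cycle 1: W1.I0
cycle 2: W1.I1
cycle 3: W1.I2
cycle 4: idle
cycle 5: idle
cycle 6: W0.I1
cycle 7: W0.I2
cycle 8: W0.I3

Answer: 9 cycles, utilization 7/9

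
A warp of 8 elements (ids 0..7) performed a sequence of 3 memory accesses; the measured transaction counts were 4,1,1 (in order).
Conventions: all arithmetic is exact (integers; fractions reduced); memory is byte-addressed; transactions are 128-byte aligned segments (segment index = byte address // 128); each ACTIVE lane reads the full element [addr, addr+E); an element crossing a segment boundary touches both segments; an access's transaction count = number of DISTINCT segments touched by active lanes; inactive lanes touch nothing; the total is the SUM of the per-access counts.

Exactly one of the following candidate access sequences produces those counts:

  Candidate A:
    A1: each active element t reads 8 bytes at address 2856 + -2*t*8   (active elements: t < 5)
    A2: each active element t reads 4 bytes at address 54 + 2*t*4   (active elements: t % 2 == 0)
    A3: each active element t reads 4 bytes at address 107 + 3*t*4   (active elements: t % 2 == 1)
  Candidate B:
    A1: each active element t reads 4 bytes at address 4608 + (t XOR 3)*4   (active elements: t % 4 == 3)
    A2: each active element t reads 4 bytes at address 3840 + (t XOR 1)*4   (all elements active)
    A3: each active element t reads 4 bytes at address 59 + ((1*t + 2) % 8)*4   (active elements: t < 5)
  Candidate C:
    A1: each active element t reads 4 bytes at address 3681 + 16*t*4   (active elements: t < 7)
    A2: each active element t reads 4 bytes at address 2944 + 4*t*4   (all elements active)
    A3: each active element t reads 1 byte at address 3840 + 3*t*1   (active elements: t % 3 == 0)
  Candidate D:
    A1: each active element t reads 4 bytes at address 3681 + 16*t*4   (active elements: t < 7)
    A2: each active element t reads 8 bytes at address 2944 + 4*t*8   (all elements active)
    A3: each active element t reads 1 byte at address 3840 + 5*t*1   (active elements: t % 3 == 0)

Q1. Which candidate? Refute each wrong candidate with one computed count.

A: A1 gives 2 transactions, not 4
B: A1 gives 1 transaction, not 4
D: A2 gives 2 transactions, not 1
C: all counts match (4,1,1)

Answer: C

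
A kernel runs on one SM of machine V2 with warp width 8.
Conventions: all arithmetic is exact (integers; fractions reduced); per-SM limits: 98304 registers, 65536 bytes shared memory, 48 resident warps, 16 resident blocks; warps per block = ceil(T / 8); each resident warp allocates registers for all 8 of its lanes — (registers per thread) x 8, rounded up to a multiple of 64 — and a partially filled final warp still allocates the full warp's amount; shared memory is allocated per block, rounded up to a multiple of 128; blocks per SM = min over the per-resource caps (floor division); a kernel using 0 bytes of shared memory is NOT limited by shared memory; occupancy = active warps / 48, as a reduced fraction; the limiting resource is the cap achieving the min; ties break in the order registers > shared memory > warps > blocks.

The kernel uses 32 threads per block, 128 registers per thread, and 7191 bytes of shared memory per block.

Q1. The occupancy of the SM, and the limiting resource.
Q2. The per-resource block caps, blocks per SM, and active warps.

Answer: occupancy 2/3, limited by shared memory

registers: 24 blocks
shared memory: 8 blocks
warps: 12 blocks
blocks: 16 blocks

Answer: 8 blocks, 32 active warps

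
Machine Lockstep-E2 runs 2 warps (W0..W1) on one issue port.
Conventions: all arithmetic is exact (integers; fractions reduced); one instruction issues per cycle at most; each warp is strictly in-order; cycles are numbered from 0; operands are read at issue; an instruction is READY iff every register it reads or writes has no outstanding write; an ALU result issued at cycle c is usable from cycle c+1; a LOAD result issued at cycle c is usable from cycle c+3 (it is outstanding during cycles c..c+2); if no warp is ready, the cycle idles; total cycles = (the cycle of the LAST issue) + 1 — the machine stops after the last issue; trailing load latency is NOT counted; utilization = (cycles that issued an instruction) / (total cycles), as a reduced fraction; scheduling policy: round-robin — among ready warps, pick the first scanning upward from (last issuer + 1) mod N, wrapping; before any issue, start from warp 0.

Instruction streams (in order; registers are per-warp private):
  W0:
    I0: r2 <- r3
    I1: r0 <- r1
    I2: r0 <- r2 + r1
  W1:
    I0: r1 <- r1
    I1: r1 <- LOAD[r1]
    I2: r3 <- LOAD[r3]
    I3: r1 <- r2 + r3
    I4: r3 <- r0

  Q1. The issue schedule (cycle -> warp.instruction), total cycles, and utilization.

cycle 0: W0.I0
cycle 1: W1.I0
cycle 2: W0.I1
cycle 3: W1.I1
cycle 4: W0.I2
cycle 5: W1.I2
cycle 6: idle
cycle 7: idle
cycle 8: W1.I3
cycle 9: W1.I4

Answer: 10 cycles, utilization 4/5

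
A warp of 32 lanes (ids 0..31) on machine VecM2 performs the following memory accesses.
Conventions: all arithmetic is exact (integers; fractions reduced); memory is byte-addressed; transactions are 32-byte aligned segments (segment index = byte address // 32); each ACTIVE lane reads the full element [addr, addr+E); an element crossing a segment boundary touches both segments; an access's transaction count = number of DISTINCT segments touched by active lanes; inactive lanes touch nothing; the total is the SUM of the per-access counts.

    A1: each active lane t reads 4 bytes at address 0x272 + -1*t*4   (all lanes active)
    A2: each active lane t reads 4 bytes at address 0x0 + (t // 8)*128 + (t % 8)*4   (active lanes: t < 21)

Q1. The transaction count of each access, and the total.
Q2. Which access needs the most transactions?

A1: 5 transactions
A2: 3 transactions

Answer: 5,3; total 8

Answer: A1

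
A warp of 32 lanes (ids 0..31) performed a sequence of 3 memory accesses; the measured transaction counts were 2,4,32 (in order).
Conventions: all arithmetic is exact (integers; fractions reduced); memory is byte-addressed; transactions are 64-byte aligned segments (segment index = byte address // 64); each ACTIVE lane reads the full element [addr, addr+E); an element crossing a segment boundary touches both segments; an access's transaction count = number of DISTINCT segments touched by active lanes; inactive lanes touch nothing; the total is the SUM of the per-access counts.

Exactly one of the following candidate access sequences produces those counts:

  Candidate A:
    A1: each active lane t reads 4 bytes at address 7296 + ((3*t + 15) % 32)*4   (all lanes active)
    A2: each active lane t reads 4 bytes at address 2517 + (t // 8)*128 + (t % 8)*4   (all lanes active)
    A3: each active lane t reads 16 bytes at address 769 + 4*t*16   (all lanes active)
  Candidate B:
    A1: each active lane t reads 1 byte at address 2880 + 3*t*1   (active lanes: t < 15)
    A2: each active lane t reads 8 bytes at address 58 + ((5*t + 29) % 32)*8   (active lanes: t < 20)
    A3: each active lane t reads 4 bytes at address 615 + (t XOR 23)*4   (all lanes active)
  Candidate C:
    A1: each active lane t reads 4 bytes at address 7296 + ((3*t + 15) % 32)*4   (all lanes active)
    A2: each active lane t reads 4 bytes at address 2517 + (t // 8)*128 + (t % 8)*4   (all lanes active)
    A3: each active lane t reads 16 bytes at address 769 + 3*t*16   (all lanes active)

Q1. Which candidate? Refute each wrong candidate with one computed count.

B: A1 gives 1 transaction, not 2
C: A3 gives 24 transactions, not 32
A: all counts match (2,4,32)

Answer: A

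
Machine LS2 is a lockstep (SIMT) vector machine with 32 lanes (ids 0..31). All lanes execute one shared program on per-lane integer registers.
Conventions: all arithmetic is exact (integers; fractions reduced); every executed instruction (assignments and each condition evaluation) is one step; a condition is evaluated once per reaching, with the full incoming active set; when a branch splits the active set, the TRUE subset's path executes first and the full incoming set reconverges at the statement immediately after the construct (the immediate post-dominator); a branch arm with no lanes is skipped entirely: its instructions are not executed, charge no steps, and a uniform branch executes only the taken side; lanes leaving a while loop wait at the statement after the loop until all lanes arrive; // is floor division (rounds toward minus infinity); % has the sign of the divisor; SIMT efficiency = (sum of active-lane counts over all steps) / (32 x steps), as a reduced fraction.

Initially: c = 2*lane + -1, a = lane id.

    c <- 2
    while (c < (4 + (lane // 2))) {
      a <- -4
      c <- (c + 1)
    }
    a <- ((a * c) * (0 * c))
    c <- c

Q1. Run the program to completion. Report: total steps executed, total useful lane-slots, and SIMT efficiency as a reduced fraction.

Answer: 55 steps, 1040 useful, 13/22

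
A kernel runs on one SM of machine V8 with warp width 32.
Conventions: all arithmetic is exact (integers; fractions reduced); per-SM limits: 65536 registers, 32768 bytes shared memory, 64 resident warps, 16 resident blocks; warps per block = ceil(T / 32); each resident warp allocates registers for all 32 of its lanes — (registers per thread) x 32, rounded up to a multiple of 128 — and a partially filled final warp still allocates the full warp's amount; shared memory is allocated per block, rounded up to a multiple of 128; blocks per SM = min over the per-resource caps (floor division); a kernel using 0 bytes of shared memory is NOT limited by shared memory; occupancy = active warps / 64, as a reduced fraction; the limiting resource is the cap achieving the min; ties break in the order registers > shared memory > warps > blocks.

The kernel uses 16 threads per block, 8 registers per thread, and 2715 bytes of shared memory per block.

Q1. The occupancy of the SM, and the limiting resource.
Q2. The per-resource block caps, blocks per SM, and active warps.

Answer: occupancy 11/64, limited by shared memory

registers: 256 blocks
shared memory: 11 blocks
warps: 64 blocks
blocks: 16 blocks

Answer: 11 blocks, 11 active warps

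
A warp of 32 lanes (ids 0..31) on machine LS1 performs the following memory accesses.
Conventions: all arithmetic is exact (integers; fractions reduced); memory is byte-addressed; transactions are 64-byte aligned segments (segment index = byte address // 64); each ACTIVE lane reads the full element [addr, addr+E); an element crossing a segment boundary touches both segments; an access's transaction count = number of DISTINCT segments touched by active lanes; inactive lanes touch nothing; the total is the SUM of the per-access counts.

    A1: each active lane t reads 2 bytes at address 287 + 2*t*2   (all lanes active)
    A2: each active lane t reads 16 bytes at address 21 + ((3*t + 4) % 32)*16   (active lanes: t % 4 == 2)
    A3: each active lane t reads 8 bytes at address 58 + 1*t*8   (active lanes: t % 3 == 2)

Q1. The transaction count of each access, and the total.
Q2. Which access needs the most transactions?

A1: 3 transactions
A2: 9 transactions
A3: 4 transactions

Answer: 3,9,4; total 16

Answer: A2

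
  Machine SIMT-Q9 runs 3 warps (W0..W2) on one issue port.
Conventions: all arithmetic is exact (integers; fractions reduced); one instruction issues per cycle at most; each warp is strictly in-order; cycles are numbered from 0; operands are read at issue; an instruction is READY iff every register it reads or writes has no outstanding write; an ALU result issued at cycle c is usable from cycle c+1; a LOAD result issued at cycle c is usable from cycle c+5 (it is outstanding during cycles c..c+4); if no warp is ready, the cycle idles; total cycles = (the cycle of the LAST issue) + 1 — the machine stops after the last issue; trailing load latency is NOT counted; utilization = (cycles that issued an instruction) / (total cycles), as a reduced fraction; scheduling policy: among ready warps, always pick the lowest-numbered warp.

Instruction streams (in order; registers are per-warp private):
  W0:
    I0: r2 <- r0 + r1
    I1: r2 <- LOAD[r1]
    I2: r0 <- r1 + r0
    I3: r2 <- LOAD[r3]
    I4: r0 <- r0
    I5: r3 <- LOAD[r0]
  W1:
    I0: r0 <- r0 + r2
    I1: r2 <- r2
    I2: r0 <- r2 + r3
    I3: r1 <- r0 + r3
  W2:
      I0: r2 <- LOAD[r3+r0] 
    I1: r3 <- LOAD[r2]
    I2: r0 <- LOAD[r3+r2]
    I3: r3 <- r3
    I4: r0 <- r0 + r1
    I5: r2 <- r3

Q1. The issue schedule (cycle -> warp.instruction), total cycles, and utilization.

cycle 0: W0.I0
cycle 1: W0.I1
cycle 2: W0.I2
cycle 3: W1.I0
cycle 4: W1.I1
cycle 5: W1.I2
cycle 6: W0.I3
cycle 7: W0.I4
cycle 8: W0.I5
cycle 9: W1.I3
cycle 10: W2.I0
cycle 11: idle
cycle 12: idle
cycle 13: idle
cycle 14: idle
cycle 15: W2.I1
cycle 16: idle
cycle 17: idle
cycle 18: idle
cycle 19: idle
cycle 20: W2.I2
cycle 21: W2.I3
cycle 22: idle
cycle 23: idle
cycle 24: idle
cycle 25: W2.I4
cycle 26: W2.I5

Answer: 27 cycles, utilization 16/27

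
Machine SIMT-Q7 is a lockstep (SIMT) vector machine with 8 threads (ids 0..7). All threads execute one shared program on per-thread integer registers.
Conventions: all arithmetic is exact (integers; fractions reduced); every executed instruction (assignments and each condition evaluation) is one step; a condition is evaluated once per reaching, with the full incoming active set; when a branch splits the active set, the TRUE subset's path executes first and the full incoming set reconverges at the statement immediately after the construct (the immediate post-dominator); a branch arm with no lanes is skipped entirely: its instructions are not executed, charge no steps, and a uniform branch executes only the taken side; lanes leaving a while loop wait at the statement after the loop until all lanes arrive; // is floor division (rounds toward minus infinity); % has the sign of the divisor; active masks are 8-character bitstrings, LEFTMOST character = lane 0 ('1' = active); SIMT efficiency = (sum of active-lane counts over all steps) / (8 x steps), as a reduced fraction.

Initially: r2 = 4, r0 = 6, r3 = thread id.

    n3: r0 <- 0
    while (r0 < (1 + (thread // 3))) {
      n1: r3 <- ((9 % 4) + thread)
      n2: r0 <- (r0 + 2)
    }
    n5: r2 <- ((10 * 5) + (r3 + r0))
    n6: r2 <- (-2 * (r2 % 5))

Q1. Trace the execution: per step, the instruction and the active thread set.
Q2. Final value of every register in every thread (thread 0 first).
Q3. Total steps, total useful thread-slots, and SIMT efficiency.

step 0: r0 <- 0                      11111111
step 1: eval (r0 < (1 + (thread // 3))) 11111111
step 2: r3 <- ((9 % 4) + thread)     11111111
step 3: r0 <- (r0 + 2)               11111111
step 4: eval (r0 < (1 + (thread // 3))) 11111111
step 5: r3 <- ((9 % 4) + thread)     00000011
step 6: r0 <- (r0 + 2)               00000011
step 7: eval (r0 < (1 + (thread // 3))) 00000011
step 8: r2 <- ((10 * 5) + (r3 + r0)) 11111111
step 9: r2 <- (-2 * (r2 % 5))        11111111

Answer: 10 steps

r2: -6,-8,0,-2,-4,-6,-2,-4
r0: 2,2,2,2,2,2,4,4
r3: 1,2,3,4,5,6,7,8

steps = 10; useful = 62; efficiency = 62/80 = 31/40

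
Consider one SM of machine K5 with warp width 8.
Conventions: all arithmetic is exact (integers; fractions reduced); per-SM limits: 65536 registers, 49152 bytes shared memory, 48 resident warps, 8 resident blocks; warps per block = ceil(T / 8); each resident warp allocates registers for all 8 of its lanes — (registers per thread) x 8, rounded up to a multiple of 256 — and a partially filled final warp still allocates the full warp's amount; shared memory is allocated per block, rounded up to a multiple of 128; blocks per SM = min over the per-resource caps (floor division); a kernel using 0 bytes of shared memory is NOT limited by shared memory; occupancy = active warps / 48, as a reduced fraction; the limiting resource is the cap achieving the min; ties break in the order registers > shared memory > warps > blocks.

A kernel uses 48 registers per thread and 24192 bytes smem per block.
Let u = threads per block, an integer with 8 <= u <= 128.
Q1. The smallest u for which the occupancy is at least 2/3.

Answer: u = 121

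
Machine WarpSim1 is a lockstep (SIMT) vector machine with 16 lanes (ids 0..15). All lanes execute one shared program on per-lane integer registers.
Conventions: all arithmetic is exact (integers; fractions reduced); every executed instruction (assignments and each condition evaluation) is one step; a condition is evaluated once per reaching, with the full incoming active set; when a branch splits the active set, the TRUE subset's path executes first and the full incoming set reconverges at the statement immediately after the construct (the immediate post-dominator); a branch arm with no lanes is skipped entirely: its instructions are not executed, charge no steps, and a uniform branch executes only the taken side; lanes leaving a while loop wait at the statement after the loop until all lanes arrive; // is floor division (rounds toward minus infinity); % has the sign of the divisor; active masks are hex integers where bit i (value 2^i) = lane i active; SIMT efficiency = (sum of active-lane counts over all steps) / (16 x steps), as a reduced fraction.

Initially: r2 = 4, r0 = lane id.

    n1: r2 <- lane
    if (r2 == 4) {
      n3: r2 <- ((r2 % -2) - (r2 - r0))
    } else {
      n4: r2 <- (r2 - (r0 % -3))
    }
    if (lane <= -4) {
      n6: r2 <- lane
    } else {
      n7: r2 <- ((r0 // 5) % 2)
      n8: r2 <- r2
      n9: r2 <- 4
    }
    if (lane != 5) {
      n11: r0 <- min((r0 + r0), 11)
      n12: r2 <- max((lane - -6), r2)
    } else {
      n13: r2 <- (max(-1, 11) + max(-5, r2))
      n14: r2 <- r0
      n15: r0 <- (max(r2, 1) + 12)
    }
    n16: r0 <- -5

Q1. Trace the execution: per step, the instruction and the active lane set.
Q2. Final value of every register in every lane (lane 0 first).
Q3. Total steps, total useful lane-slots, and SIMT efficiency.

step 0: r2 <- lane                   0xffff
step 1: eval (r2 == 4)               0xffff
step 2: r2 <- ((r2 % -2) - (r2 - r0)) 0x0010
step 3: r2 <- (r2 - (r0 % -3))       0xffef
step 4: eval (lane <= -4)            0xffff
step 5: r2 <- ((r0 // 5) % 2)        0xffff
step 6: r2 <- r2                     0xffff
step 7: r2 <- 4                      0xffff
step 8: eval (lane != 5)             0xffff
step 9: r0 <- min((r0 + r0), 11)     0xffdf
step 10: r2 <- max((lane - -6), r2)   0xffdf
step 11: r2 <- (max(-1, 11) + max(-5, r2)) 0x0020
step 12: r2 <- r0                     0x0020
step 13: r0 <- (max(r2, 1) + 12)      0x0020
step 14: r0 <- -5                     0xffff

Answer: 15 steps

r2: 6,7,8,9,10,5,12,13,14,15,16,17,18,19,20,21
r0: -5,-5,-5,-5,-5,-5,-5,-5,-5,-5,-5,-5,-5,-5,-5,-5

steps = 15; useful = 177; efficiency = 177/240 = 59/80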